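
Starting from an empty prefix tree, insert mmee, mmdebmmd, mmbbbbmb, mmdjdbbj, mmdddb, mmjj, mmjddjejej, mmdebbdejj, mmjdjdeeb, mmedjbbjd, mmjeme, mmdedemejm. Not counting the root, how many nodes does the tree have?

Trace insertions, counting only characters that open a new branch:
  "mmee" → 4 new (m, m, e, e)
  "mmdebmmd" → prefix "mm" already present; 6 new (d, e, b, m, m, d)
  "mmbbbbmb" → prefix "mm" already present; 6 new (b, b, b, b, m, b)
  "mmdjdbbj" → prefix "mmd" already present; 5 new (j, d, b, b, j)
  "mmdddb" → prefix "mmd" already present; 3 new (d, d, b)
  "mmjj" → prefix "mm" already present; 2 new (j, j)
  "mmjddjejej" → prefix "mmj" already present; 7 new (d, d, j, e, j, e, j)
  "mmdebbdejj" → prefix "mmdeb" already present; 5 new (b, d, e, j, j)
  "mmjdjdeeb" → prefix "mmjd" already present; 5 new (j, d, e, e, b)
  "mmedjbbjd" → prefix "mme" already present; 6 new (d, j, b, b, j, d)
  "mmjeme" → prefix "mmj" already present; 3 new (e, m, e)
  "mmdedemejm" → prefix "mmde" already present; 6 new (d, e, m, e, j, m)
Total nodes = 4 + 6 + 6 + 5 + 3 + 2 + 7 + 5 + 5 + 6 + 3 + 6 = 58

58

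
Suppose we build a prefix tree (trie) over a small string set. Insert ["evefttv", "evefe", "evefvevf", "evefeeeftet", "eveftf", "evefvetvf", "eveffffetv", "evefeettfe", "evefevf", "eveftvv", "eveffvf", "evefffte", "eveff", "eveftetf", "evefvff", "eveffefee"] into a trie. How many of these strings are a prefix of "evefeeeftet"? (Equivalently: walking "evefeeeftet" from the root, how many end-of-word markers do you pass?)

2

Traverse "evefeeeftet" character by character; count nodes along the way that are marked as word ends.
Prefixes of the query that are stored words: "evefe", "evefeeeftet"
Count: 2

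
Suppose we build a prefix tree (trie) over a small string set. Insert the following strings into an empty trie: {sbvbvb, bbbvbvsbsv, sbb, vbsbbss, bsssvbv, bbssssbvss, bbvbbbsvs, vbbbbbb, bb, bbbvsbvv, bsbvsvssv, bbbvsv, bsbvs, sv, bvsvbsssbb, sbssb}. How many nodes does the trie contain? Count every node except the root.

75

Insert word by word; a character creates a node only if that edge doesn't already exist:
  "sbvbvb" → 6 new (s, b, v, b, v, b)
  "bbbvbvsbsv" → 10 new (b, b, b, v, b, v, s, b, s, v)
  "sbb" → prefix "sb" already present; 1 new (b)
  "vbsbbss" → 7 new (v, b, s, b, b, s, s)
  "bsssvbv" → prefix "b" already present; 6 new (s, s, s, v, b, v)
  "bbssssbvss" → prefix "bb" already present; 8 new (s, s, s, s, b, v, s, s)
  "bbvbbbsvs" → prefix "bb" already present; 7 new (v, b, b, b, s, v, s)
  "vbbbbbb" → prefix "vb" already present; 5 new (b, b, b, b, b)
  "bb" → prefix "bb" already present; 0 new (none)
  "bbbvsbvv" → prefix "bbbv" already present; 4 new (s, b, v, v)
  "bsbvsvssv" → prefix "bs" already present; 7 new (b, v, s, v, s, s, v)
  "bbbvsv" → prefix "bbbvs" already present; 1 new (v)
  "bsbvs" → prefix "bsbvs" already present; 0 new (none)
  "sv" → prefix "s" already present; 1 new (v)
  "bvsvbsssbb" → prefix "b" already present; 9 new (v, s, v, b, s, s, s, b, b)
  "sbssb" → prefix "sb" already present; 3 new (s, s, b)
Total nodes = 6 + 10 + 1 + 7 + 6 + 8 + 7 + 5 + 0 + 4 + 7 + 1 + 0 + 1 + 9 + 3 = 75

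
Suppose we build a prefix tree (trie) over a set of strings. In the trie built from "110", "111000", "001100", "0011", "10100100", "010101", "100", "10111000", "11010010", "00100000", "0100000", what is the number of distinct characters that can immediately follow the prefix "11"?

2

Walk "11" from the root, arriving at one node.
Characters that immediately follow "11" among the stored strings: {0, 1}.
That node has 2 child edges.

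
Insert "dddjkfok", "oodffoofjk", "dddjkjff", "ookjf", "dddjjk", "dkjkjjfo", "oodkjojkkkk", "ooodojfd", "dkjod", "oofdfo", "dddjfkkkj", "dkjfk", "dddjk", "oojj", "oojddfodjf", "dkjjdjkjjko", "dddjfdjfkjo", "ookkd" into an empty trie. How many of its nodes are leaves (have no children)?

17

Leaves are exactly the stored words that no other stored word extends.
Those words: "dddjfdjfkjo", "dddjfkkkj", "dddjjk", "dddjkfok", "dddjkjff", "dkjfk", "dkjjdjkjjko", "dkjkjjfo", "dkjod", "oodffoofjk", "oodkjojkkkk", "oofdfo", "oojddfodjf", "oojj", "ookjf", "ookkd", "ooodojfd"
Leaf count: 17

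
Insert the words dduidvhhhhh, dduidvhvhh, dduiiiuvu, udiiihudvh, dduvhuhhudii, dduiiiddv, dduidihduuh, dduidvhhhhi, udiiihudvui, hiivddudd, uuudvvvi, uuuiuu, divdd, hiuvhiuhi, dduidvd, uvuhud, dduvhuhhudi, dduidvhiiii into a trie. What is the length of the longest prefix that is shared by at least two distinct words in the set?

Look for the deepest trie node that still has at least two words in its subtree.
"dduvhuhhudi" and "dduvhuhhudii" agree on "dduvhuhhudi" (11 characters) before diverging; nothing deeper is shared.
Longest shared-prefix length: 11

11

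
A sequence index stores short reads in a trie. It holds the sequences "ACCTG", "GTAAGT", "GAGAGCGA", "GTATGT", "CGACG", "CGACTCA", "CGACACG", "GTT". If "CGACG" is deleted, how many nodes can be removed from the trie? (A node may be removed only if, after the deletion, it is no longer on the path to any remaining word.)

1

A node on "CGACG"'s path can go only if nothing else ends at it or branches off below it.
The suffix "G" (1 node) is used only by "CGACG"; the node for "CGAC" still has the child "T", so pruning stops there.
Nodes removed: 1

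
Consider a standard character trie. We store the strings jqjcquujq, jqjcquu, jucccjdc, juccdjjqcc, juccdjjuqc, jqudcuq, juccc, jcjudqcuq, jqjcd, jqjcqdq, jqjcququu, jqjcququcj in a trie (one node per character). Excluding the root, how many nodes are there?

Trace insertions, counting only characters that open a new branch:
  "jqjcquujq" → 9 new (j, q, j, c, q, u, u, j, q)
  "jqjcquu" → prefix "jqjcquu" already present; 0 new (none)
  "jucccjdc" → prefix "j" already present; 7 new (u, c, c, c, j, d, c)
  "juccdjjqcc" → prefix "jucc" already present; 6 new (d, j, j, q, c, c)
  "juccdjjuqc" → prefix "juccdjj" already present; 3 new (u, q, c)
  "jqudcuq" → prefix "jq" already present; 5 new (u, d, c, u, q)
  "juccc" → prefix "juccc" already present; 0 new (none)
  "jcjudqcuq" → prefix "j" already present; 8 new (c, j, u, d, q, c, u, q)
  "jqjcd" → prefix "jqjc" already present; 1 new (d)
  "jqjcqdq" → prefix "jqjcq" already present; 2 new (d, q)
  "jqjcququu" → prefix "jqjcqu" already present; 3 new (q, u, u)
  "jqjcququcj" → prefix "jqjcququ" already present; 2 new (c, j)
Total nodes = 9 + 0 + 7 + 6 + 3 + 5 + 0 + 8 + 1 + 2 + 3 + 2 = 46

46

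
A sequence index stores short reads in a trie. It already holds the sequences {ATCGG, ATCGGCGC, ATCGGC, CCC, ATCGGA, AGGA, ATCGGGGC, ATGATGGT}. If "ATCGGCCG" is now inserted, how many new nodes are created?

Walking "ATCGGCCG" from the root, the first 6 characters ("ATCGGC") follow existing edges; "C" is the first miss.
Each of the 2 remaining characters creates one node.

2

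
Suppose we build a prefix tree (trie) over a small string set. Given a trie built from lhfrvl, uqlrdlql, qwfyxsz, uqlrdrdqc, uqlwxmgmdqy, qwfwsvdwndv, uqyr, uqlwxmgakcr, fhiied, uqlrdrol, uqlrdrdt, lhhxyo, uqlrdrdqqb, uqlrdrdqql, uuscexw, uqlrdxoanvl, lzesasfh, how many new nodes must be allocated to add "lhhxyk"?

"lhhxy" is already a path in the trie; the remaining "k" must be added.
New nodes needed: |"lhhxyk"| − 5 = 6 − 5 = 1.

1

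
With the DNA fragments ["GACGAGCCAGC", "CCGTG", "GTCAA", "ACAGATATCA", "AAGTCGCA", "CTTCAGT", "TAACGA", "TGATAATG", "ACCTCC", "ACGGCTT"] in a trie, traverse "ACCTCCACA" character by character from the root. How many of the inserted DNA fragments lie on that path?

Walk "ACCTCCACA" from the root; an end-of-word marker is hit whenever a stored word is a prefix of "ACCTCCACA".
Prefixes of the query that are stored words: "ACCTCC"
Count: 1

1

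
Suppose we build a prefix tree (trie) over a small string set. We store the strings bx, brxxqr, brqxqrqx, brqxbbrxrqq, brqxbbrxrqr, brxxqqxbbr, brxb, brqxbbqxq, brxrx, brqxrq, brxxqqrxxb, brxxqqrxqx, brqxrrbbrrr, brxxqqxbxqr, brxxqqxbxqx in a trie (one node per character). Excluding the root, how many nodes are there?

For each word, the new-node count is its length minus the longest prefix already in the trie:
  "bx" → 2 new (b, x)
  "brxxqr" → prefix "b" already present; 5 new (r, x, x, q, r)
  "brqxqrqx" → prefix "br" already present; 6 new (q, x, q, r, q, x)
  "brqxbbrxrqq" → prefix "brqx" already present; 7 new (b, b, r, x, r, q, q)
  "brqxbbrxrqr" → prefix "brqxbbrxrq" already present; 1 new (r)
  "brxxqqxbbr" → prefix "brxxq" already present; 5 new (q, x, b, b, r)
  "brxb" → prefix "brx" already present; 1 new (b)
  "brqxbbqxq" → prefix "brqxbb" already present; 3 new (q, x, q)
  "brxrx" → prefix "brx" already present; 2 new (r, x)
  "brqxrq" → prefix "brqx" already present; 2 new (r, q)
  "brxxqqrxxb" → prefix "brxxqq" already present; 4 new (r, x, x, b)
  "brxxqqrxqx" → prefix "brxxqqrx" already present; 2 new (q, x)
  "brqxrrbbrrr" → prefix "brqxr" already present; 6 new (r, b, b, r, r, r)
  "brxxqqxbxqr" → prefix "brxxqqxb" already present; 3 new (x, q, r)
  "brxxqqxbxqx" → prefix "brxxqqxbxq" already present; 1 new (x)
Total nodes = 2 + 5 + 6 + 7 + 1 + 5 + 1 + 3 + 2 + 2 + 4 + 2 + 6 + 3 + 1 = 50

50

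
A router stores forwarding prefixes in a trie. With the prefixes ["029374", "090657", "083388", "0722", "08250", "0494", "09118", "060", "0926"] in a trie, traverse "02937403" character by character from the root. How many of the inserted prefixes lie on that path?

1

Check each prefix of "02937403" against the stored set — each match is an end-marker on the path.
Prefixes of the query that are stored words: "029374"
Count: 1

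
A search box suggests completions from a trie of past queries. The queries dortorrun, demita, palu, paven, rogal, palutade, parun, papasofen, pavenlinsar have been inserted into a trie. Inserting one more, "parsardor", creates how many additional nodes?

6

"par" is already a path in the trie; the remaining "sardor" must be added.
Each of the 6 remaining characters creates one node.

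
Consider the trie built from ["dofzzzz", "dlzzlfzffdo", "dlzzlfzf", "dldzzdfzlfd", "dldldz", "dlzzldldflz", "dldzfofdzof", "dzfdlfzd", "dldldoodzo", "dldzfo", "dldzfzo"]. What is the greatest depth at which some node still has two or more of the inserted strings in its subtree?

The deepest shared node is where two words last agree before diverging.
e.g. "dlzzlfzf" and "dlzzlfzffdo" share the prefix "dlzzlfzf" of length 8; no pair shares a longer one.
Longest shared-prefix length: 8

8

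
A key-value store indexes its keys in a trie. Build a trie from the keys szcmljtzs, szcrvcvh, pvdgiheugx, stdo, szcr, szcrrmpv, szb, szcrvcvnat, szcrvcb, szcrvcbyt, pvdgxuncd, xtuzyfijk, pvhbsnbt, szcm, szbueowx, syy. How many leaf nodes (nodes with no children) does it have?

12

Leaves are exactly the stored words that no other stored word extends.
Those words: "pvdgiheugx", "pvdgxuncd", "pvhbsnbt", "stdo", "syy", "szbueowx", "szcmljtzs", "szcrrmpv", "szcrvcbyt", "szcrvcvh", "szcrvcvnat", "xtuzyfijk"
Leaf count: 12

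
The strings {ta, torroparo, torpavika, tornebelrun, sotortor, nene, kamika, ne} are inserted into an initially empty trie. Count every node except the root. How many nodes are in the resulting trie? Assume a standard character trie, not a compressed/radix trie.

Trace insertions, counting only characters that open a new branch:
  "ta" → 2 new (t, a)
  "torroparo" → prefix "t" already present; 8 new (o, r, r, o, p, a, r, o)
  "torpavika" → prefix "tor" already present; 6 new (p, a, v, i, k, a)
  "tornebelrun" → prefix "tor" already present; 8 new (n, e, b, e, l, r, u, n)
  "sotortor" → 8 new (s, o, t, o, r, t, o, r)
  "nene" → 4 new (n, e, n, e)
  "kamika" → 6 new (k, a, m, i, k, a)
  "ne" → prefix "ne" already present; 0 new (none)
Total nodes = 2 + 8 + 6 + 8 + 8 + 4 + 6 + 0 = 42

42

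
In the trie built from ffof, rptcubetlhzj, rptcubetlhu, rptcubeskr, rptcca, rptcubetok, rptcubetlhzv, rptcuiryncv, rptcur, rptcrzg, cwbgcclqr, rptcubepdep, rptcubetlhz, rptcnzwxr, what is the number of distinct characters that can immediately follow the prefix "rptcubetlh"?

Follow the path "rptcubetlh" to its node, then look at its outgoing edges.
Characters that immediately follow "rptcubetlh" among the stored strings: {u, z}.
That node has 2 child edges.

2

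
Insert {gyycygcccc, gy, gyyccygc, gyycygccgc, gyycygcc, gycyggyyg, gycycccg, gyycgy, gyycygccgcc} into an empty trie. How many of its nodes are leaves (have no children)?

6

A leaf is a node with no children — equivalently, the end of a word that is not a proper prefix of any other stored word.
Those words: "gycycccg", "gycyggyyg", "gyyccygc", "gyycgy", "gyycygcccc", "gyycygccgcc"
Leaf count: 6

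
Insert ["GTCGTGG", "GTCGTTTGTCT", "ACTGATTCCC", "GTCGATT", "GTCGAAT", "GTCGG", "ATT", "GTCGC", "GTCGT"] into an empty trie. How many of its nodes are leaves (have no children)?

A leaf is a node with no children — equivalently, the end of a word that is not a proper prefix of any other stored word.
Those words: "ACTGATTCCC", "ATT", "GTCGAAT", "GTCGATT", "GTCGC", "GTCGG", "GTCGTGG", "GTCGTTTGTCT"
Leaf count: 8

8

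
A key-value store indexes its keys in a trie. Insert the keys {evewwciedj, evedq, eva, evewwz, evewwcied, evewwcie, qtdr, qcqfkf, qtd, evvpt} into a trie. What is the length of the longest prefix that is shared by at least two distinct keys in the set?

9

Equivalently: take the maximum, over all pairs, of their longest common prefix length.
e.g. "evewwcied" and "evewwciedj" share the prefix "evewwcied" of length 9; no pair shares a longer one.
Longest shared-prefix length: 9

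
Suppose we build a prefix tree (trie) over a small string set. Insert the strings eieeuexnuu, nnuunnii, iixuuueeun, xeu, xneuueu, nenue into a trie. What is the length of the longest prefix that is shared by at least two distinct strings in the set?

The deepest shared node is where two words last agree before diverging.
e.g. "nenue" and "nnuunnii" share the prefix "n" of length 1; no pair shares a longer one.
Longest shared-prefix length: 1

1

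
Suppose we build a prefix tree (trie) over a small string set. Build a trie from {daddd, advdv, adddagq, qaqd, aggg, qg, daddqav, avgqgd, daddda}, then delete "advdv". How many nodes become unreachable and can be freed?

3

A node on "advdv"'s path can go only if nothing else ends at it or branches off below it.
The suffix "vdv" (3 nodes) is used only by "advdv"; the node for "ad" still has the child "d", so pruning stops there.
Nodes removed: 3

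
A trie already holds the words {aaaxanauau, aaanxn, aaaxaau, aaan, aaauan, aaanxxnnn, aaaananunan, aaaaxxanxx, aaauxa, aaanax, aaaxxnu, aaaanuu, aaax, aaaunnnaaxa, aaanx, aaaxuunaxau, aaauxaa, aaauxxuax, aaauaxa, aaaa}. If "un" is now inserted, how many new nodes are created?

No existing word starts with "u", so every character of "un" needs a new node.
2 − 0 = 2 new nodes.

2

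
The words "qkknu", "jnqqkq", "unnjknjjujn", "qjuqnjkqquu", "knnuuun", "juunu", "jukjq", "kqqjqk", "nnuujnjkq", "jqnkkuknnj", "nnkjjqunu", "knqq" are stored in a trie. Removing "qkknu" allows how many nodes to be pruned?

4

A node on "qkknu"'s path can go only if nothing else ends at it or branches off below it.
The suffix "kknu" (4 nodes) is used only by "qkknu"; the node for "q" still has the child "j", so pruning stops there.
Nodes removed: 4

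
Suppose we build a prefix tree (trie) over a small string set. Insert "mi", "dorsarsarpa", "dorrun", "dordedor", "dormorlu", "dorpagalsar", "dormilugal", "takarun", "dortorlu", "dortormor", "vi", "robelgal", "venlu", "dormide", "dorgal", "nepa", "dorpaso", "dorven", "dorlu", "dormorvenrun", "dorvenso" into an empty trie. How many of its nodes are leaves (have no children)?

20

A leaf is a node with no children — equivalently, the end of a word that is not a proper prefix of any other stored word.
Those words: "dordedor", "dorgal", "dorlu", "dormide", "dormilugal", "dormorlu", "dormorvenrun", "dorpagalsar", "dorpaso", "dorrun", "dorsarsarpa", "dortorlu", "dortormor", "dorvenso", "mi", "nepa", "robelgal", "takarun", "venlu", "vi"
Leaf count: 20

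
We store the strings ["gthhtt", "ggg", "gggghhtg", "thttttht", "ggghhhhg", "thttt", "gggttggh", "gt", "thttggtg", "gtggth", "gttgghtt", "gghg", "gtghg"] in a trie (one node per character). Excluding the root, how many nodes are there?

Count nodes per top-level branch (shared prefixes stored once):
  'g'-branch (ggg, gggghhtg, ggghhhhg, gggttggh, gghg, gt, gtggth, gtghg, gthhtt, gttgghtt): 37 nodes
  't'-branch (thttggtg, thttt, thttttht): 12 nodes
Sum: 49

49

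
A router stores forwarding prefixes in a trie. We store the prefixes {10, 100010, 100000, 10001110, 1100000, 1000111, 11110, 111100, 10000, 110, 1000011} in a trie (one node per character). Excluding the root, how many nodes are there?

Trie structure (* marks end of a word):
(root)
└─ 1
   ├─ 0 *
   │  └─ 0
   │     └─ 0
   │        ├─ 0 *
   │        │  ├─ 0 *
   │        │  └─ 1
   │        │     └─ 1 *
   │        └─ 1
   │           ├─ 0 *
   │           └─ 1
   │              └─ 1 *
   │                 └─ 0 *
   └─ 1
      ├─ 0 *
      │  └─ 0
      │     └─ 0
      │        └─ 0
      │           └─ 0 *
      └─ 1
         └─ 1
            └─ 0 *
               └─ 0 *
Counting every labelled node above: 23.

23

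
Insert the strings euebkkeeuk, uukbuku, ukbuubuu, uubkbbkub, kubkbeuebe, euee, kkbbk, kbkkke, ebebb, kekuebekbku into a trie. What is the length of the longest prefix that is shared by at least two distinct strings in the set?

Look for the deepest trie node that still has at least two words in its subtree.
"euebkkeeuk" and "euee" agree on "eue" (3 characters) before diverging; nothing deeper is shared.
Longest shared-prefix length: 3

3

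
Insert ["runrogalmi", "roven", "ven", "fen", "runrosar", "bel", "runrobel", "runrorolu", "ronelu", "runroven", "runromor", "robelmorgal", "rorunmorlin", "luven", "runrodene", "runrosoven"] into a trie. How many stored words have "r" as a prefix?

Filter for entries beginning with "r":
Matches: "robelmorgal", "ronelu", "rorunmorlin", "roven", "runrobel", "runrodene", "runrogalmi", "runromor", "runrorolu", "runrosar", "runrosoven", "runroven"
Count: 12

12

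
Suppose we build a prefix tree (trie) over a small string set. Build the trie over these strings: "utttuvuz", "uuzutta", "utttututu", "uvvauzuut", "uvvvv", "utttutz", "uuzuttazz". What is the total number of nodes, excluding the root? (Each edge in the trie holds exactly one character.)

31

Trie structure (* marks end of a word):
(root)
└─ u
   ├─ t
   │  └─ t
   │     └─ t
   │        └─ u
   │           ├─ t
   │           │  ├─ u
   │           │  │  └─ t
   │           │  │     └─ u *
   │           │  └─ z *
   │           └─ v
   │              └─ u
   │                 └─ z *
   ├─ u
   │  └─ z
   │     └─ u
   │        └─ t
   │           └─ t
   │              └─ a *
   │                 └─ z
   │                    └─ z *
   └─ v
      └─ v
         ├─ a
         │  └─ u
         │     └─ z
         │        └─ u
         │           └─ u
         │              └─ t *
         └─ v
            └─ v *
Counting every labelled node above: 31.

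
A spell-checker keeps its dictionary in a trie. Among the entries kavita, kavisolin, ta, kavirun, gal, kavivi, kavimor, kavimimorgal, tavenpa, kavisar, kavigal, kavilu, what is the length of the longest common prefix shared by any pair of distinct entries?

The deepest shared node is where two words last agree before diverging.
e.g. "kavimimorgal" and "kavimor" share the prefix "kavim" of length 5; no pair shares a longer one.
Longest shared-prefix length: 5

5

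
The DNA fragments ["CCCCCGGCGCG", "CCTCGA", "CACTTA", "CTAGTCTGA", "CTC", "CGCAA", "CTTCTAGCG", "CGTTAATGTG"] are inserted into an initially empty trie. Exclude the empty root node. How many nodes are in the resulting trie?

48

Insert word by word; a character creates a node only if that edge doesn't already exist:
  "CCCCCGGCGCG" → 11 new (C, C, C, C, C, G, G, C, G, C, G)
  "CCTCGA" → prefix "CC" already present; 4 new (T, C, G, A)
  "CACTTA" → prefix "C" already present; 5 new (A, C, T, T, A)
  "CTAGTCTGA" → prefix "C" already present; 8 new (T, A, G, T, C, T, G, A)
  "CTC" → prefix "CT" already present; 1 new (C)
  "CGCAA" → prefix "C" already present; 4 new (G, C, A, A)
  "CTTCTAGCG" → prefix "CT" already present; 7 new (T, C, T, A, G, C, G)
  "CGTTAATGTG" → prefix "CG" already present; 8 new (T, T, A, A, T, G, T, G)
Total nodes = 11 + 4 + 5 + 8 + 1 + 4 + 7 + 8 = 48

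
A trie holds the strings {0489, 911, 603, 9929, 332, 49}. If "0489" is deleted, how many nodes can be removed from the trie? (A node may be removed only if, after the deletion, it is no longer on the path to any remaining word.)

4

A node on "0489"'s path can go only if nothing else ends at it or branches off below it.
No other word shares any prefix with "0489", so all 4 of its nodes go.
Nodes removed: 4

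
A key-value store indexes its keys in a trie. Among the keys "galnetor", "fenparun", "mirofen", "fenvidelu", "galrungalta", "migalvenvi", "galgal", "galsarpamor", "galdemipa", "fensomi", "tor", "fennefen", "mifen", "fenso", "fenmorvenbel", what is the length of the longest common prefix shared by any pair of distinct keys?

Look for the deepest trie node that still has at least two words in its subtree.
e.g. "fenso" and "fensomi" share the prefix "fenso" of length 5; no pair shares a longer one.
Longest shared-prefix length: 5

5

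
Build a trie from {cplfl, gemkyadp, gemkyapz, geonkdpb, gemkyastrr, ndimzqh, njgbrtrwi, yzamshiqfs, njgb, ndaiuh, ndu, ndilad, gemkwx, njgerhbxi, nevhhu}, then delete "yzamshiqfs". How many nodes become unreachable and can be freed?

A node on "yzamshiqfs"'s path can go only if nothing else ends at it or branches off below it.
No other word shares any prefix with "yzamshiqfs", so all 10 of its nodes go.
Nodes removed: 10

10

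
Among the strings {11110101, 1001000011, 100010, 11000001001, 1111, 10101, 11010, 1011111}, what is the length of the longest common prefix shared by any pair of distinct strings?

4

Look for the deepest trie node that still has at least two words in its subtree.
"1111" and "11110101" agree on "1111" (4 characters) before diverging; nothing deeper is shared.
Longest shared-prefix length: 4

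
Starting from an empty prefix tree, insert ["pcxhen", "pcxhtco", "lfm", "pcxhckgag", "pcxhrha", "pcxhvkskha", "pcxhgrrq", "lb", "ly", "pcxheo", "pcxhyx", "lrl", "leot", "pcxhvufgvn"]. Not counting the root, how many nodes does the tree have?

45

Count nodes per top-level branch (shared prefixes stored once):
  'l'-branch (lb, leot, lfm, lrl, ly): 10 nodes
  'p'-branch (pcxhckgag, pcxhen, pcxheo, pcxhgrrq, pcxhrha, pcxhtco, pcxhvkskha, pcxhvufgvn, pcxhyx): 35 nodes
Sum: 45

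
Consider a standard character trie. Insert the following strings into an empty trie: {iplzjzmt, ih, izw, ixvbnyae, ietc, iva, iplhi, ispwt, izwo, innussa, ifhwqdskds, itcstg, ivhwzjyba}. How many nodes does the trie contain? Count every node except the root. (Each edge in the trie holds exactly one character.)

57

Trace insertions, counting only characters that open a new branch:
  "iplzjzmt" → 8 new (i, p, l, z, j, z, m, t)
  "ih" → prefix "i" already present; 1 new (h)
  "izw" → prefix "i" already present; 2 new (z, w)
  "ixvbnyae" → prefix "i" already present; 7 new (x, v, b, n, y, a, e)
  "ietc" → prefix "i" already present; 3 new (e, t, c)
  "iva" → prefix "i" already present; 2 new (v, a)
  "iplhi" → prefix "ipl" already present; 2 new (h, i)
  "ispwt" → prefix "i" already present; 4 new (s, p, w, t)
  "izwo" → prefix "izw" already present; 1 new (o)
  "innussa" → prefix "i" already present; 6 new (n, n, u, s, s, a)
  "ifhwqdskds" → prefix "i" already present; 9 new (f, h, w, q, d, s, k, d, s)
  "itcstg" → prefix "i" already present; 5 new (t, c, s, t, g)
  "ivhwzjyba" → prefix "iv" already present; 7 new (h, w, z, j, y, b, a)
Total nodes = 8 + 1 + 2 + 7 + 3 + 2 + 2 + 4 + 1 + 6 + 9 + 5 + 7 = 57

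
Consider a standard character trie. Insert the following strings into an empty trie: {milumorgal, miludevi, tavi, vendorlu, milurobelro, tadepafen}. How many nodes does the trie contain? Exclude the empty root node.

40

Trie structure (* marks end of a word):
(root)
├─ m
│  └─ i
│     └─ l
│        └─ u
│           ├─ d
│           │  └─ e
│           │     └─ v
│           │        └─ i *
│           ├─ m
│           │  └─ o
│           │     └─ r
│           │        └─ g
│           │           └─ a
│           │              └─ l *
│           └─ r
│              └─ o
│                 └─ b
│                    └─ e
│                       └─ l
│                          └─ r
│                             └─ o *
├─ t
│  └─ a
│     ├─ d
│     │  └─ e
│     │     └─ p
│     │        └─ a
│     │           └─ f
│     │              └─ e
│     │                 └─ n *
│     └─ v
│        └─ i *
└─ v
   └─ e
      └─ n
         └─ d
            └─ o
               └─ r
                  └─ l
                     └─ u *
Counting every labelled node above: 40.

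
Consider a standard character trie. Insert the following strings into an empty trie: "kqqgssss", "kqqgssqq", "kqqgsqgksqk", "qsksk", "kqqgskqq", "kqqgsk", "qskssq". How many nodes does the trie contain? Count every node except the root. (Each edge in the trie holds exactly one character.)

Count nodes per top-level branch (shared prefixes stored once):
  'k'-branch (kqqgsk, kqqgskqq, kqqgsqgksqk, kqqgssqq, kqqgssss): 19 nodes
  'q'-branch (qsksk, qskssq): 7 nodes
Sum: 26

26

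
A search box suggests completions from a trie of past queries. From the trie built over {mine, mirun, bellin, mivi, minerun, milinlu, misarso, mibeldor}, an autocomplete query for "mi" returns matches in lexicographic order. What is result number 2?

DFS of the "mi" subtree visits, in order: "mibeldor", "milinlu", "mine", "minerun", "mirun", "misarso", "mivi"
The 2nd is milinlu.

milinlu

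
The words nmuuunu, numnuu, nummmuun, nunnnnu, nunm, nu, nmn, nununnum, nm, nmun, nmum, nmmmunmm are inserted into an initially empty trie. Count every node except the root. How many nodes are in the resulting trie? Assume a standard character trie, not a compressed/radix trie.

37

Trie structure (* marks end of a word):
(root)
└─ n
   ├─ m *
   │  ├─ m
   │  │  └─ m
   │  │     └─ u
   │  │        └─ n
   │  │           └─ m
   │  │              └─ m *
   │  ├─ n *
   │  └─ u
   │     ├─ m *
   │     ├─ n *
   │     └─ u
   │        └─ u
   │           └─ n
   │              └─ u *
   └─ u *
      ├─ m
      │  ├─ m
      │  │  └─ m
      │  │     └─ u
      │  │        └─ u
      │  │           └─ n *
      │  └─ n
      │     └─ u
      │        └─ u *
      └─ n
         ├─ m *
         ├─ n
         │  └─ n
         │     └─ n
         │        └─ u *
         └─ u
            └─ n
               └─ n
                  └─ u
                     └─ m *
Counting every labelled node above: 37.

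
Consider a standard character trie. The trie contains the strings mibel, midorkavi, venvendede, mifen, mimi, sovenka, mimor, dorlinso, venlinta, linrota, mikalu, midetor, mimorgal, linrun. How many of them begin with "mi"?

8

Walk to "mi"; the words in its subtree are exactly those with that prefix.
Matches: "mibel", "midetor", "midorkavi", "mifen", "mikalu", "mimi", "mimor", "mimorgal"
Count: 8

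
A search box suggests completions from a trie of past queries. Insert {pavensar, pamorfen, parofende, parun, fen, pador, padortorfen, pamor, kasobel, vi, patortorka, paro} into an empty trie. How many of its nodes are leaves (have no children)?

A leaf is a node with no children — equivalently, the end of a word that is not a proper prefix of any other stored word.
Those words: "fen", "kasobel", "padortorfen", "pamorfen", "parofende", "parun", "patortorka", "pavensar", "vi"
Leaf count: 9

9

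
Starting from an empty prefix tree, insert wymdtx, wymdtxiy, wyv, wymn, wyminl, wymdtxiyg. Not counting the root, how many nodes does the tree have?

14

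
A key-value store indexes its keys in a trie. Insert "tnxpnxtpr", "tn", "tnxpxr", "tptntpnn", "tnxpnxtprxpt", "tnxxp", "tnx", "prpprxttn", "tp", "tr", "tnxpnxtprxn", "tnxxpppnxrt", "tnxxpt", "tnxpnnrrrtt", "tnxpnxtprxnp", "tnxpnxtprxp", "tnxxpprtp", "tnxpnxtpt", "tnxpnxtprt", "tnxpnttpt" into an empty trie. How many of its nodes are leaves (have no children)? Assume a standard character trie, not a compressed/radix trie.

13

A leaf is a node with no children — equivalently, the end of a word that is not a proper prefix of any other stored word.
Those words: "prpprxttn", "tnxpnnrrrtt", "tnxpnttpt", "tnxpnxtprt", "tnxpnxtprxnp", "tnxpnxtprxpt", "tnxpnxtpt", "tnxpxr", "tnxxpppnxrt", "tnxxpprtp", "tnxxpt", "tptntpnn", "tr"
Leaf count: 13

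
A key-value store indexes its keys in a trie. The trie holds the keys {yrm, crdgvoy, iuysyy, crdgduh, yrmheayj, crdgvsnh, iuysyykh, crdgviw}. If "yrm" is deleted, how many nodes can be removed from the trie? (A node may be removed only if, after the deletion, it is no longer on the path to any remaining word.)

A node on "yrm"'s path can go only if nothing else ends at it or branches off below it.
Every node on "yrm" is still needed (e.g. by "yrmheayj"), so nothing is freed.
Nodes removed: 0

0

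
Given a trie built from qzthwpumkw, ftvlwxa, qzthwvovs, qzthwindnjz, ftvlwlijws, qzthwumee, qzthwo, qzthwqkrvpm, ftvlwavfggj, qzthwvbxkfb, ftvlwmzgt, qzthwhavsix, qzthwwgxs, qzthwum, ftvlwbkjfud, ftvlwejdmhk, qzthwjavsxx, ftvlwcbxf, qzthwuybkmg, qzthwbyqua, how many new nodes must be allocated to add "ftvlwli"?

0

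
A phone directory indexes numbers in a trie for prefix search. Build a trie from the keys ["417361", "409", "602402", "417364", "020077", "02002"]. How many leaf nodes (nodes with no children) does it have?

Leaves are exactly the stored words that no other stored word extends.
Those words: "02002", "020077", "409", "417361", "417364", "602402"
Leaf count: 6

6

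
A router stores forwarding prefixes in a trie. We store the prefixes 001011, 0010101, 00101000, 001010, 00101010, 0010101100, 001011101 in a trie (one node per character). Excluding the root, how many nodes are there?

Trace insertions, counting only characters that open a new branch:
  "001011" → 6 new (0, 0, 1, 0, 1, 1)
  "0010101" → prefix "00101" already present; 2 new (0, 1)
  "00101000" → prefix "001010" already present; 2 new (0, 0)
  "001010" → prefix "001010" already present; 0 new (none)
  "00101010" → prefix "0010101" already present; 1 new (0)
  "0010101100" → prefix "0010101" already present; 3 new (1, 0, 0)
  "001011101" → prefix "001011" already present; 3 new (1, 0, 1)
Total nodes = 6 + 2 + 2 + 0 + 1 + 3 + 3 = 17

17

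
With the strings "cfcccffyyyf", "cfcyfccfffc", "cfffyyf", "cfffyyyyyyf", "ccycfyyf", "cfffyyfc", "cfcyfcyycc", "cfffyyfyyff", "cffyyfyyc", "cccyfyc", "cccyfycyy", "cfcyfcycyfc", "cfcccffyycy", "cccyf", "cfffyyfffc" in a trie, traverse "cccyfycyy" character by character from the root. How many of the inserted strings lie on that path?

3

Check each prefix of "cccyfycyy" against the stored set — each match is an end-marker on the path.
Prefixes of the query that are stored words: "cccyf", "cccyfyc", "cccyfycyy"
Count: 3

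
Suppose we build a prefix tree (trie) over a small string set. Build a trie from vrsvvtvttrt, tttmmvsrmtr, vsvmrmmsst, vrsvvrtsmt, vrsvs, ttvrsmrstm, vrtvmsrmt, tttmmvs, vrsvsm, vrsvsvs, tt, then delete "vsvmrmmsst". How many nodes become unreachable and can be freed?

9

Walk "vsvmrmmsst" from the leaf back toward the root, removing each node that no remaining word uses.
The suffix "svmrmmsst" (9 nodes) is used only by "vsvmrmmsst"; the node for "v" still has the child "r", so pruning stops there.
Nodes removed: 9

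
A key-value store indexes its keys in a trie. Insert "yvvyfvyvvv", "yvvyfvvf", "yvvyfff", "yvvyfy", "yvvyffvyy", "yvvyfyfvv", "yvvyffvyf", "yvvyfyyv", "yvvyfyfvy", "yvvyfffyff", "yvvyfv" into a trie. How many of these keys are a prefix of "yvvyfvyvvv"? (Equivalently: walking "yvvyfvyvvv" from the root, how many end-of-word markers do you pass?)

Traverse "yvvyfvyvvv" character by character; count nodes along the way that are marked as word ends.
Prefixes of the query that are stored words: "yvvyfv", "yvvyfvyvvv"
Count: 2

2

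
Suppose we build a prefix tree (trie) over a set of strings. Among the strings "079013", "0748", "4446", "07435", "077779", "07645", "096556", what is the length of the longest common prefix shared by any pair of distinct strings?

3

The deepest shared node is where two words last agree before diverging.
"07435" and "0748" agree on "074" (3 characters) before diverging; nothing deeper is shared.
Longest shared-prefix length: 3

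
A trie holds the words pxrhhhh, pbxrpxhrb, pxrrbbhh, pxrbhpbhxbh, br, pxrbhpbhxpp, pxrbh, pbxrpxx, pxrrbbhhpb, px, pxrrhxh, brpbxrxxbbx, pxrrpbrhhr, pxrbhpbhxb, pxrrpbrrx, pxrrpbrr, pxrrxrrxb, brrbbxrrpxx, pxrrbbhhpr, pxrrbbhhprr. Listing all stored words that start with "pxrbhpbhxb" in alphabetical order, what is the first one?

pxrbhpbhxb

Words with prefix "pxrbhpbhxb", in lexicographic order: "pxrbhpbhxb", "pxrbhpbhxbh"
The 1st is pxrbhpbhxb.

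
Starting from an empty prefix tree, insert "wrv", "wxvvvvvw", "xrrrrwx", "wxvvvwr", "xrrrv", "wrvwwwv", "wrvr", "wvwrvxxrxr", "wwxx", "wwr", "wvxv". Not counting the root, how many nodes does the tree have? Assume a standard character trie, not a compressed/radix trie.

40

Trie structure (* marks end of a word):
(root)
├─ w
│  ├─ r
│  │  └─ v *
│  │     ├─ r *
│  │     └─ w
│  │        └─ w
│  │           └─ w
│  │              └─ v *
│  ├─ v
│  │  ├─ w
│  │  │  └─ r
│  │  │     └─ v
│  │  │        └─ x
│  │  │           └─ x
│  │  │              └─ r
│  │  │                 └─ x
│  │  │                    └─ r *
│  │  └─ x
│  │     └─ v *
│  ├─ w
│  │  ├─ r *
│  │  └─ x
│  │     └─ x *
│  └─ x
│     └─ v
│        └─ v
│           └─ v
│              ├─ v
│              │  └─ v
│              │     └─ w *
│              └─ w
│                 └─ r *
└─ x
   └─ r
      └─ r
         └─ r
            ├─ r
            │  └─ w
            │     └─ x *
            └─ v *
Counting every labelled node above: 40.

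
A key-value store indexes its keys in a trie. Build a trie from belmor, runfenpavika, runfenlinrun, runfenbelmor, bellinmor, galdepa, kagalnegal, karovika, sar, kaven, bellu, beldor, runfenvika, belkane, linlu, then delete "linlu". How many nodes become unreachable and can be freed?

5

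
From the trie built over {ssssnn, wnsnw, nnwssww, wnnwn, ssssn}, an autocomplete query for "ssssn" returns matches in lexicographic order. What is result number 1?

Filter for "ssssn…" and sort: "ssssn", "ssssnn"
Position 1: ssssn

ssssn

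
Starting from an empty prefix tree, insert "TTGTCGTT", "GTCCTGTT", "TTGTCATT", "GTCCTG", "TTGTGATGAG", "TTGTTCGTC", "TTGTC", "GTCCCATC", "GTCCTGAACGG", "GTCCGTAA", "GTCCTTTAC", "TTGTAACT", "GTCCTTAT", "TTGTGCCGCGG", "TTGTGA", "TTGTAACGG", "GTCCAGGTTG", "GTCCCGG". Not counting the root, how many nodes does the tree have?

For each word, the new-node count is its length minus the longest prefix already in the trie:
  "TTGTCGTT" → 8 new (T, T, G, T, C, G, T, T)
  "GTCCTGTT" → 8 new (G, T, C, C, T, G, T, T)
  "TTGTCATT" → prefix "TTGTC" already present; 3 new (A, T, T)
  "GTCCTG" → prefix "GTCCTG" already present; 0 new (none)
  "TTGTGATGAG" → prefix "TTGT" already present; 6 new (G, A, T, G, A, G)
  "TTGTTCGTC" → prefix "TTGT" already present; 5 new (T, C, G, T, C)
  "TTGTC" → prefix "TTGTC" already present; 0 new (none)
  "GTCCCATC" → prefix "GTCC" already present; 4 new (C, A, T, C)
  "GTCCTGAACGG" → prefix "GTCCTG" already present; 5 new (A, A, C, G, G)
  "GTCCGTAA" → prefix "GTCC" already present; 4 new (G, T, A, A)
  "GTCCTTTAC" → prefix "GTCCT" already present; 4 new (T, T, A, C)
  "TTGTAACT" → prefix "TTGT" already present; 4 new (A, A, C, T)
  "GTCCTTAT" → prefix "GTCCTT" already present; 2 new (A, T)
  "TTGTGCCGCGG" → prefix "TTGTG" already present; 6 new (C, C, G, C, G, G)
  "TTGTGA" → prefix "TTGTGA" already present; 0 new (none)
  "TTGTAACGG" → prefix "TTGTAAC" already present; 2 new (G, G)
  "GTCCAGGTTG" → prefix "GTCC" already present; 6 new (A, G, G, T, T, G)
  "GTCCCGG" → prefix "GTCCC" already present; 2 new (G, G)
Total nodes = 8 + 8 + 3 + 0 + 6 + 5 + 0 + 4 + 5 + 4 + 4 + 4 + 2 + 6 + 0 + 2 + 6 + 2 = 69

69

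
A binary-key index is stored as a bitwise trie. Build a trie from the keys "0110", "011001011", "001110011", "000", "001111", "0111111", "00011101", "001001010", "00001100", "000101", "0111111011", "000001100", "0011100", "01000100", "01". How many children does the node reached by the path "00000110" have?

The children of the "00000110" node are the distinct next characters among strings starting with "00000110".
Characters that immediately follow "00000110" among the stored strings: {0}.
That node has 1 child edge.

1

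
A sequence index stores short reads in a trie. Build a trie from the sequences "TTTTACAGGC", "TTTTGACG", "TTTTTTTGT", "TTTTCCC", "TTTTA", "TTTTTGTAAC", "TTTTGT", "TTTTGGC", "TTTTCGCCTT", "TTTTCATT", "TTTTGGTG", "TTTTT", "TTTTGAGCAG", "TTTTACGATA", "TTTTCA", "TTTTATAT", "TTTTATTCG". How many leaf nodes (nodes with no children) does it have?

14

Leaves are exactly the stored words that no other stored word extends.
Those words: "TTTTACAGGC", "TTTTACGATA", "TTTTATAT", "TTTTATTCG", "TTTTCATT", "TTTTCCC", "TTTTCGCCTT", "TTTTGACG", "TTTTGAGCAG", "TTTTGGC", "TTTTGGTG", "TTTTGT", "TTTTTGTAAC", "TTTTTTTGT"
Leaf count: 14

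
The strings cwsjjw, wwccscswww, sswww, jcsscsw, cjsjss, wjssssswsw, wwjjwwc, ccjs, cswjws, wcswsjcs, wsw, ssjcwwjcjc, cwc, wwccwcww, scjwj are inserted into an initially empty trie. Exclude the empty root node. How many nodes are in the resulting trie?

81

Insert word by word; a character creates a node only if that edge doesn't already exist:
  "cwsjjw" → 6 new (c, w, s, j, j, w)
  "wwccscswww" → 10 new (w, w, c, c, s, c, s, w, w, w)
  "sswww" → 5 new (s, s, w, w, w)
  "jcsscsw" → 7 new (j, c, s, s, c, s, w)
  "cjsjss" → prefix "c" already present; 5 new (j, s, j, s, s)
  "wjssssswsw" → prefix "w" already present; 9 new (j, s, s, s, s, s, w, s, w)
  "wwjjwwc" → prefix "ww" already present; 5 new (j, j, w, w, c)
  "ccjs" → prefix "c" already present; 3 new (c, j, s)
  "cswjws" → prefix "c" already present; 5 new (s, w, j, w, s)
  "wcswsjcs" → prefix "w" already present; 7 new (c, s, w, s, j, c, s)
  "wsw" → prefix "w" already present; 2 new (s, w)
  "ssjcwwjcjc" → prefix "ss" already present; 8 new (j, c, w, w, j, c, j, c)
  "cwc" → prefix "cw" already present; 1 new (c)
  "wwccwcww" → prefix "wwcc" already present; 4 new (w, c, w, w)
  "scjwj" → prefix "s" already present; 4 new (c, j, w, j)
Total nodes = 6 + 10 + 5 + 7 + 5 + 9 + 5 + 3 + 5 + 7 + 2 + 8 + 1 + 4 + 4 = 81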